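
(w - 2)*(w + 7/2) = w^2 + 3*w/2 - 7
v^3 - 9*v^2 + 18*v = v*(v - 6)*(v - 3)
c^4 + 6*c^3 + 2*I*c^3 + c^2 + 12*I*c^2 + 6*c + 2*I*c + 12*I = (c + 6)*(c - I)*(c + I)*(c + 2*I)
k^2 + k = k*(k + 1)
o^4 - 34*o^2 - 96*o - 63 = (o - 7)*(o + 1)*(o + 3)^2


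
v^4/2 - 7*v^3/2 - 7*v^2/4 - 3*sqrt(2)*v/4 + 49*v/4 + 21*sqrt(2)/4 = (v/2 + sqrt(2)/2)*(v - 7)*(v - 3*sqrt(2)/2)*(v + sqrt(2)/2)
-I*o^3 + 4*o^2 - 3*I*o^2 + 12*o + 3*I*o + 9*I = (o + 3)*(o + 3*I)*(-I*o + 1)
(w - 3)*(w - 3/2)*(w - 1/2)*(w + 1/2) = w^4 - 9*w^3/2 + 17*w^2/4 + 9*w/8 - 9/8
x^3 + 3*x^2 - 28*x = x*(x - 4)*(x + 7)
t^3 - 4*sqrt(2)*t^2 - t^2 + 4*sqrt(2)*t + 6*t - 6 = (t - 1)*(t - 3*sqrt(2))*(t - sqrt(2))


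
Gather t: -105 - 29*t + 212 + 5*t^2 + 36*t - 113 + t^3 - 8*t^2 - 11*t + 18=t^3 - 3*t^2 - 4*t + 12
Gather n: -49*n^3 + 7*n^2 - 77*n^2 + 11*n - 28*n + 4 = -49*n^3 - 70*n^2 - 17*n + 4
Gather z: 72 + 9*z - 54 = 9*z + 18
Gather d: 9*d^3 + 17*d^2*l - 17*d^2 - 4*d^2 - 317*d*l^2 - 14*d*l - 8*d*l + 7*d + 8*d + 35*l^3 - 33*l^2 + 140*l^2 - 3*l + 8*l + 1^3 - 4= 9*d^3 + d^2*(17*l - 21) + d*(-317*l^2 - 22*l + 15) + 35*l^3 + 107*l^2 + 5*l - 3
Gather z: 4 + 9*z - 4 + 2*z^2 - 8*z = 2*z^2 + z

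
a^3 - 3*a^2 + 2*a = a*(a - 2)*(a - 1)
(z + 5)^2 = z^2 + 10*z + 25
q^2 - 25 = (q - 5)*(q + 5)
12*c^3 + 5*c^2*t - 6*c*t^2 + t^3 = (-4*c + t)*(-3*c + t)*(c + t)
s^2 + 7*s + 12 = (s + 3)*(s + 4)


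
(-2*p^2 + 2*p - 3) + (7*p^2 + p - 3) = 5*p^2 + 3*p - 6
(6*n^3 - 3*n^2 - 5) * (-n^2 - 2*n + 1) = -6*n^5 - 9*n^4 + 12*n^3 + 2*n^2 + 10*n - 5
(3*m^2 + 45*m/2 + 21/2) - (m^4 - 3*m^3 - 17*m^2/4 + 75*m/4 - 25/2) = -m^4 + 3*m^3 + 29*m^2/4 + 15*m/4 + 23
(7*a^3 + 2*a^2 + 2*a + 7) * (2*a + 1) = 14*a^4 + 11*a^3 + 6*a^2 + 16*a + 7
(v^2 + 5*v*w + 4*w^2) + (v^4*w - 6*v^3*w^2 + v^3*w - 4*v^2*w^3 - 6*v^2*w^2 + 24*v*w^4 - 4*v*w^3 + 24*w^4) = v^4*w - 6*v^3*w^2 + v^3*w - 4*v^2*w^3 - 6*v^2*w^2 + v^2 + 24*v*w^4 - 4*v*w^3 + 5*v*w + 24*w^4 + 4*w^2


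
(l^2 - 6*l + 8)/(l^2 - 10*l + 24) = (l - 2)/(l - 6)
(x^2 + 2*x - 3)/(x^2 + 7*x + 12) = (x - 1)/(x + 4)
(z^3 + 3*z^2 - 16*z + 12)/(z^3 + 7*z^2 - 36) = (z - 1)/(z + 3)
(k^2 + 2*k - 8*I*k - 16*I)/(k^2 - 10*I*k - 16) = (k + 2)/(k - 2*I)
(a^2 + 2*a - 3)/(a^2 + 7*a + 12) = (a - 1)/(a + 4)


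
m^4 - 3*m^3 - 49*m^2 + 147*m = m*(m - 7)*(m - 3)*(m + 7)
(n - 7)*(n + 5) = n^2 - 2*n - 35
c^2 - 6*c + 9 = (c - 3)^2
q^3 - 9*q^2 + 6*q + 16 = (q - 8)*(q - 2)*(q + 1)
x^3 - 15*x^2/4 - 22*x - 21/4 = (x - 7)*(x + 1/4)*(x + 3)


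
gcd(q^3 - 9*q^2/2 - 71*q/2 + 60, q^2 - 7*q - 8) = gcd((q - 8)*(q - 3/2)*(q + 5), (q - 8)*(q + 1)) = q - 8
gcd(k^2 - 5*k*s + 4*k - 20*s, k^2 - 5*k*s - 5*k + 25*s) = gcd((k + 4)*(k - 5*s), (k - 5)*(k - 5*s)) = -k + 5*s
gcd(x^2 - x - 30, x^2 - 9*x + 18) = x - 6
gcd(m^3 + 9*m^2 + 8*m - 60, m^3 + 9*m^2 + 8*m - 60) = m^3 + 9*m^2 + 8*m - 60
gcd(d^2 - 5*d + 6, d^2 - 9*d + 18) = d - 3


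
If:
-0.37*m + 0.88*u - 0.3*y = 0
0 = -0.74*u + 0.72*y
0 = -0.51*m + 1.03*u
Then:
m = 0.00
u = 0.00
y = 0.00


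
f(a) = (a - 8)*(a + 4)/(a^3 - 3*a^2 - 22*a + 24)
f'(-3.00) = -0.08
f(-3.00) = -0.31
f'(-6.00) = -0.03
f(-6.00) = -0.17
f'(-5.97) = -0.03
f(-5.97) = -0.17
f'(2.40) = -0.68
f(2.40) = 1.11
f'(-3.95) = -0.05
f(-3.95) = -0.24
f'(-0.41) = -0.69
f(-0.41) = -0.93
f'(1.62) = -3.62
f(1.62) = 2.35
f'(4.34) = 0.02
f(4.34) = 0.66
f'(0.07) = -1.61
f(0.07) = -1.44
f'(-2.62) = -0.10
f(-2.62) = -0.34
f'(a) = (a - 8)*(a + 4)*(-3*a^2 + 6*a + 22)/(a^3 - 3*a^2 - 22*a + 24)^2 + (a - 8)/(a^3 - 3*a^2 - 22*a + 24) + (a + 4)/(a^3 - 3*a^2 - 22*a + 24)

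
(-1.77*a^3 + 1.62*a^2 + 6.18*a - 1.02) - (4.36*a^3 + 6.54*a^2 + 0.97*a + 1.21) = -6.13*a^3 - 4.92*a^2 + 5.21*a - 2.23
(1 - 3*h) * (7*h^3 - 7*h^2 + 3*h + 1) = -21*h^4 + 28*h^3 - 16*h^2 + 1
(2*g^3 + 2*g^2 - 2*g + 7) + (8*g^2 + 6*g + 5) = 2*g^3 + 10*g^2 + 4*g + 12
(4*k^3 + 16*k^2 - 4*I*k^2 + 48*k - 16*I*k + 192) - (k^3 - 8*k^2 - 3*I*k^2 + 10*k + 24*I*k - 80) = 3*k^3 + 24*k^2 - I*k^2 + 38*k - 40*I*k + 272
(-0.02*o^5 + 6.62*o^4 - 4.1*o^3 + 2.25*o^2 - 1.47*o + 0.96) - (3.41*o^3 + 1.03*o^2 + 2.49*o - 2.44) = -0.02*o^5 + 6.62*o^4 - 7.51*o^3 + 1.22*o^2 - 3.96*o + 3.4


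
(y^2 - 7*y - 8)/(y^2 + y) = (y - 8)/y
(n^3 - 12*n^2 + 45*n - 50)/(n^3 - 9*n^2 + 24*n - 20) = (n - 5)/(n - 2)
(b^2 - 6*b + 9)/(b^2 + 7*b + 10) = (b^2 - 6*b + 9)/(b^2 + 7*b + 10)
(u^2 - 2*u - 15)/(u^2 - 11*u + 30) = (u + 3)/(u - 6)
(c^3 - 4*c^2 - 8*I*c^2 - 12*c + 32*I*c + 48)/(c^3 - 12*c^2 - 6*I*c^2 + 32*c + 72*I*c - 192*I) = (c - 2*I)/(c - 8)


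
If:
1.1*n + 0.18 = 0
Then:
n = -0.16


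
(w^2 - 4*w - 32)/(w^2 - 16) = (w - 8)/(w - 4)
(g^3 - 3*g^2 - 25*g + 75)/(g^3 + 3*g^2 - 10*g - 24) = (g^2 - 25)/(g^2 + 6*g + 8)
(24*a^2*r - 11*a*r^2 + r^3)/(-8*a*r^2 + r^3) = (-3*a + r)/r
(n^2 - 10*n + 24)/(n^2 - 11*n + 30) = (n - 4)/(n - 5)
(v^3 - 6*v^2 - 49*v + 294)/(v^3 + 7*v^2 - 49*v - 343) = (v - 6)/(v + 7)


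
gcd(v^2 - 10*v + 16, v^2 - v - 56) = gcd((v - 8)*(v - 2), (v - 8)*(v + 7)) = v - 8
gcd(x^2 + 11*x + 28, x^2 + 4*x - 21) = x + 7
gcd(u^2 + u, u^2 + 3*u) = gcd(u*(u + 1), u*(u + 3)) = u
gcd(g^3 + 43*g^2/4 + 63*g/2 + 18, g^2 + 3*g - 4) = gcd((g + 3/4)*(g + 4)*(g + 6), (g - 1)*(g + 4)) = g + 4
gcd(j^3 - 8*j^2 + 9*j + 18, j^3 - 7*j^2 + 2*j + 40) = 1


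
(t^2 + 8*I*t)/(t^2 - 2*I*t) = (t + 8*I)/(t - 2*I)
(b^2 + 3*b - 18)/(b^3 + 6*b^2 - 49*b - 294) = (b - 3)/(b^2 - 49)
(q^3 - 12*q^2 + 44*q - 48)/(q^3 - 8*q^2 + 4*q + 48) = (q - 2)/(q + 2)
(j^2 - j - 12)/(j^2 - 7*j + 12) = (j + 3)/(j - 3)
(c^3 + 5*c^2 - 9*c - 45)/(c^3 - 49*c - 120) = (c - 3)/(c - 8)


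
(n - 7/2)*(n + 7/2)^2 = n^3 + 7*n^2/2 - 49*n/4 - 343/8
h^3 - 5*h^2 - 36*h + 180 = (h - 6)*(h - 5)*(h + 6)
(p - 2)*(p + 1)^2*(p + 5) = p^4 + 5*p^3 - 3*p^2 - 17*p - 10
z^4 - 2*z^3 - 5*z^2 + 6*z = z*(z - 3)*(z - 1)*(z + 2)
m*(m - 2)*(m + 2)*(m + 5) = m^4 + 5*m^3 - 4*m^2 - 20*m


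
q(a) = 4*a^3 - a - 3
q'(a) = 12*a^2 - 1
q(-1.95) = -30.71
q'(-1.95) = 44.63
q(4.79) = 431.82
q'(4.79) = 274.33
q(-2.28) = -48.13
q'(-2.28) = 61.38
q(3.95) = 239.57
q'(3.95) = 186.23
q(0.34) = -3.18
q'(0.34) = 0.39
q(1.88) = 21.70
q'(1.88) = 41.41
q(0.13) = -3.12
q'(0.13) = -0.80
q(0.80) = -1.75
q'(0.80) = 6.68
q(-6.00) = -861.00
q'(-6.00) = 431.00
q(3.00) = 102.00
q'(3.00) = 107.00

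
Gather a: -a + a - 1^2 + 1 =0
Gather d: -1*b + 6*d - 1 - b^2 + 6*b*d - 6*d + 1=-b^2 + 6*b*d - b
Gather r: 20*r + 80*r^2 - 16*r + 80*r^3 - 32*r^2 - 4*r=80*r^3 + 48*r^2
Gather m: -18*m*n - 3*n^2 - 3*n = -18*m*n - 3*n^2 - 3*n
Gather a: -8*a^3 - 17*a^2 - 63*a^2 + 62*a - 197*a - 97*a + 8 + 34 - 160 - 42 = -8*a^3 - 80*a^2 - 232*a - 160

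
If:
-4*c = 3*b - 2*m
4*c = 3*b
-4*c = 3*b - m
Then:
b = 0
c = 0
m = 0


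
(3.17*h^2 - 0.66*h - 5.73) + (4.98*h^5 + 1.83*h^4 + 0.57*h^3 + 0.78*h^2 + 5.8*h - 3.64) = 4.98*h^5 + 1.83*h^4 + 0.57*h^3 + 3.95*h^2 + 5.14*h - 9.37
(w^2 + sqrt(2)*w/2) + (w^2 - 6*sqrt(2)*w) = 2*w^2 - 11*sqrt(2)*w/2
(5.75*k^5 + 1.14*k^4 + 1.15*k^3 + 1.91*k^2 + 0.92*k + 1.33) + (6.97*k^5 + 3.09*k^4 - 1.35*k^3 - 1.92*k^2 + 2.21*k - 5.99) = 12.72*k^5 + 4.23*k^4 - 0.2*k^3 - 0.01*k^2 + 3.13*k - 4.66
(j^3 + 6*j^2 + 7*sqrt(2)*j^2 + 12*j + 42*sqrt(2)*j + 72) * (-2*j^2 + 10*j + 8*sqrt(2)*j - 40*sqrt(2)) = -2*j^5 - 6*sqrt(2)*j^4 - 2*j^4 - 6*sqrt(2)*j^3 + 148*j^3 + 88*j^2 + 276*sqrt(2)*j^2 - 2640*j + 96*sqrt(2)*j - 2880*sqrt(2)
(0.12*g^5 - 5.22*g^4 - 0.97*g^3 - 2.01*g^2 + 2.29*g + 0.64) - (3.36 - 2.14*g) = 0.12*g^5 - 5.22*g^4 - 0.97*g^3 - 2.01*g^2 + 4.43*g - 2.72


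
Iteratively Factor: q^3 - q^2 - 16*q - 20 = (q - 5)*(q^2 + 4*q + 4) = (q - 5)*(q + 2)*(q + 2)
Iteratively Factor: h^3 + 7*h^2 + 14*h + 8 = (h + 2)*(h^2 + 5*h + 4) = (h + 1)*(h + 2)*(h + 4)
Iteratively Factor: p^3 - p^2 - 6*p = (p)*(p^2 - p - 6) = p*(p - 3)*(p + 2)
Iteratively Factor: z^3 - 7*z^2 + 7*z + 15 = (z + 1)*(z^2 - 8*z + 15) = (z - 5)*(z + 1)*(z - 3)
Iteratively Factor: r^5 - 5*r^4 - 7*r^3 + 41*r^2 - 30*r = (r - 5)*(r^4 - 7*r^2 + 6*r) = r*(r - 5)*(r^3 - 7*r + 6) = r*(r - 5)*(r - 2)*(r^2 + 2*r - 3) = r*(r - 5)*(r - 2)*(r - 1)*(r + 3)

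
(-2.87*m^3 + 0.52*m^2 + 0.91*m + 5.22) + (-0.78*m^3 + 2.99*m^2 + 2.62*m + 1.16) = -3.65*m^3 + 3.51*m^2 + 3.53*m + 6.38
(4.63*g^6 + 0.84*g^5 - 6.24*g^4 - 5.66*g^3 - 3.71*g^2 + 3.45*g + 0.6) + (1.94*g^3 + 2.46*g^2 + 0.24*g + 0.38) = 4.63*g^6 + 0.84*g^5 - 6.24*g^4 - 3.72*g^3 - 1.25*g^2 + 3.69*g + 0.98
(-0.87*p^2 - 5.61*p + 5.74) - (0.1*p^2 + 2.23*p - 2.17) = -0.97*p^2 - 7.84*p + 7.91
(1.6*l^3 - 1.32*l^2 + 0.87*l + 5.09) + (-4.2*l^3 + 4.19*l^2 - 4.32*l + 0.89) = -2.6*l^3 + 2.87*l^2 - 3.45*l + 5.98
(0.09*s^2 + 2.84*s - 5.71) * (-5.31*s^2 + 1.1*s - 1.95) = -0.4779*s^4 - 14.9814*s^3 + 33.2686*s^2 - 11.819*s + 11.1345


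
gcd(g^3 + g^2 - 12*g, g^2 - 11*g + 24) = g - 3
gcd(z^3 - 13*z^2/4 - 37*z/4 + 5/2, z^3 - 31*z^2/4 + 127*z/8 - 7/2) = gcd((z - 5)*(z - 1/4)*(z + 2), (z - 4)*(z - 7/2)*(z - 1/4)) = z - 1/4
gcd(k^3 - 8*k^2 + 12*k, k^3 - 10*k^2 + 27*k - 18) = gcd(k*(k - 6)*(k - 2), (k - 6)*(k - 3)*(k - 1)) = k - 6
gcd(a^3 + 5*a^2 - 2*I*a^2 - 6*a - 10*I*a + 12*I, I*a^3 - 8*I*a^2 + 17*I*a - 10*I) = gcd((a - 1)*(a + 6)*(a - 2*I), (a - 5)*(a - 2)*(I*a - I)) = a - 1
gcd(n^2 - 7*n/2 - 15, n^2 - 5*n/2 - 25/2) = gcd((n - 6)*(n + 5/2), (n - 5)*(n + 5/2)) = n + 5/2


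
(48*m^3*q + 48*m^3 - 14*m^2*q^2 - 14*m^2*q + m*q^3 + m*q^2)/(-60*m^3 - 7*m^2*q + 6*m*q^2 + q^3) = m*(-48*m^2*q - 48*m^2 + 14*m*q^2 + 14*m*q - q^3 - q^2)/(60*m^3 + 7*m^2*q - 6*m*q^2 - q^3)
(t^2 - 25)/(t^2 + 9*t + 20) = (t - 5)/(t + 4)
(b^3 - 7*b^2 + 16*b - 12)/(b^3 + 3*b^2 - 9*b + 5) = (b^3 - 7*b^2 + 16*b - 12)/(b^3 + 3*b^2 - 9*b + 5)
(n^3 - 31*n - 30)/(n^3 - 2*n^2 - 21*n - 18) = (n + 5)/(n + 3)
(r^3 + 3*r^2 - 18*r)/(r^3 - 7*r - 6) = r*(r + 6)/(r^2 + 3*r + 2)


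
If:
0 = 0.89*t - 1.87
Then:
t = 2.10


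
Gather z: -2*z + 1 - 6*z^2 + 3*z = -6*z^2 + z + 1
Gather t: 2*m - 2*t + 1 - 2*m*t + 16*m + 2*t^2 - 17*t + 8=18*m + 2*t^2 + t*(-2*m - 19) + 9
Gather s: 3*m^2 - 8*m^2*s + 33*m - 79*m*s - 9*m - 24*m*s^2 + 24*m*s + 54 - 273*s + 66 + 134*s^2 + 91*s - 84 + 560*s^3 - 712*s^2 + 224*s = 3*m^2 + 24*m + 560*s^3 + s^2*(-24*m - 578) + s*(-8*m^2 - 55*m + 42) + 36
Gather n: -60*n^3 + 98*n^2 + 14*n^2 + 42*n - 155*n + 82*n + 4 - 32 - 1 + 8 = -60*n^3 + 112*n^2 - 31*n - 21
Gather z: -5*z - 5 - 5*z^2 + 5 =-5*z^2 - 5*z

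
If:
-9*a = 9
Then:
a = -1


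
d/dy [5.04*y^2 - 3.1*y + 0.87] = 10.08*y - 3.1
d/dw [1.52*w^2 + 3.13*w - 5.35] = 3.04*w + 3.13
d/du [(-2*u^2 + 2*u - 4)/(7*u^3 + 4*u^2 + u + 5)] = 2*(7*u^4 - 14*u^3 + 37*u^2 + 6*u + 7)/(49*u^6 + 56*u^5 + 30*u^4 + 78*u^3 + 41*u^2 + 10*u + 25)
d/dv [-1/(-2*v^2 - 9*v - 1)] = (-4*v - 9)/(2*v^2 + 9*v + 1)^2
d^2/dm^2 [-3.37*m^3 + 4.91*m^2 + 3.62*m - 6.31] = 9.82 - 20.22*m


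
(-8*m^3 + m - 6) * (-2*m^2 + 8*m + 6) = 16*m^5 - 64*m^4 - 50*m^3 + 20*m^2 - 42*m - 36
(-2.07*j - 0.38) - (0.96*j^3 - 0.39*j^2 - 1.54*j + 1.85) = -0.96*j^3 + 0.39*j^2 - 0.53*j - 2.23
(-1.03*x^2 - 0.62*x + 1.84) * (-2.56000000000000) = 2.6368*x^2 + 1.5872*x - 4.7104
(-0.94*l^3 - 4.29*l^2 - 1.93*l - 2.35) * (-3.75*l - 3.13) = 3.525*l^4 + 19.0297*l^3 + 20.6652*l^2 + 14.8534*l + 7.3555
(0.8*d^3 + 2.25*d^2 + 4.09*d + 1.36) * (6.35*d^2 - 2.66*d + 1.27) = 5.08*d^5 + 12.1595*d^4 + 21.0025*d^3 + 0.614100000000001*d^2 + 1.5767*d + 1.7272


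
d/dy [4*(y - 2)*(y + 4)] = 8*y + 8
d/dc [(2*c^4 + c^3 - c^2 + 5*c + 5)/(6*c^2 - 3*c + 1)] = 2*(12*c^5 - 6*c^4 + c^3 - 12*c^2 - 31*c + 10)/(36*c^4 - 36*c^3 + 21*c^2 - 6*c + 1)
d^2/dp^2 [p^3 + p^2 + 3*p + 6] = 6*p + 2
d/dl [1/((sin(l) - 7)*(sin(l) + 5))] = 2*(1 - sin(l))*cos(l)/((sin(l) - 7)^2*(sin(l) + 5)^2)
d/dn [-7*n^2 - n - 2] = -14*n - 1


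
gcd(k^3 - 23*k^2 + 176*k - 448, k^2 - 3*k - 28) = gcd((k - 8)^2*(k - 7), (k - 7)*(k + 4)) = k - 7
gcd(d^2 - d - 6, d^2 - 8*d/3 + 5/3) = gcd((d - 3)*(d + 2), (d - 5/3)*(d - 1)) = 1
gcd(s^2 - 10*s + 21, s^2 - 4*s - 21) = s - 7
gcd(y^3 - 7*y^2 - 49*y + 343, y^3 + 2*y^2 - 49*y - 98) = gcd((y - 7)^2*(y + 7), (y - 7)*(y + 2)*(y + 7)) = y^2 - 49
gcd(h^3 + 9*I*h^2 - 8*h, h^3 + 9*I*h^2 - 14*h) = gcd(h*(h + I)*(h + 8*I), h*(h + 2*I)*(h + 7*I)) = h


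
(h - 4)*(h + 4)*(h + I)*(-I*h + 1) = -I*h^4 + 2*h^3 + 17*I*h^2 - 32*h - 16*I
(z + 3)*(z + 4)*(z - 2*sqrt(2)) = z^3 - 2*sqrt(2)*z^2 + 7*z^2 - 14*sqrt(2)*z + 12*z - 24*sqrt(2)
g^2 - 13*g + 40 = (g - 8)*(g - 5)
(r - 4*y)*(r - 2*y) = r^2 - 6*r*y + 8*y^2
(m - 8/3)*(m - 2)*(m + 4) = m^3 - 2*m^2/3 - 40*m/3 + 64/3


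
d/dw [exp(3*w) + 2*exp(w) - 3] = (3*exp(2*w) + 2)*exp(w)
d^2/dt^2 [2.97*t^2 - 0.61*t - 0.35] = 5.94000000000000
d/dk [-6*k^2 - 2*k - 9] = -12*k - 2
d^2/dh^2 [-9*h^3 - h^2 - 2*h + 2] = -54*h - 2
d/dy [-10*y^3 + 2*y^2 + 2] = 2*y*(2 - 15*y)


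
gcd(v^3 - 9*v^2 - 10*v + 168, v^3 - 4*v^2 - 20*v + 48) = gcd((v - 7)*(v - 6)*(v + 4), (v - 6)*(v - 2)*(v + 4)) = v^2 - 2*v - 24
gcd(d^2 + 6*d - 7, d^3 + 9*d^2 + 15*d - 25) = d - 1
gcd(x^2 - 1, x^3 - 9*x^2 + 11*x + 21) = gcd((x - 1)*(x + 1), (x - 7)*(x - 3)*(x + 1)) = x + 1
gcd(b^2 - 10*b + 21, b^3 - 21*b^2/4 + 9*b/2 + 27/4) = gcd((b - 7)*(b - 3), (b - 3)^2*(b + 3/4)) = b - 3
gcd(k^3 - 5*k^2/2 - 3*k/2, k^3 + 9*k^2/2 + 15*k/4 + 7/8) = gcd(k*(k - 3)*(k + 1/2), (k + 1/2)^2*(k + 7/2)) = k + 1/2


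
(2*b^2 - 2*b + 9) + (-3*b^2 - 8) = -b^2 - 2*b + 1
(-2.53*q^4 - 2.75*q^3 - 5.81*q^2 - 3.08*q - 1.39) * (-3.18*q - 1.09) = 8.0454*q^5 + 11.5027*q^4 + 21.4733*q^3 + 16.1273*q^2 + 7.7774*q + 1.5151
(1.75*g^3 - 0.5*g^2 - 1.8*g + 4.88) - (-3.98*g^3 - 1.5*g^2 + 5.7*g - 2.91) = 5.73*g^3 + 1.0*g^2 - 7.5*g + 7.79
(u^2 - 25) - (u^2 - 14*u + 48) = 14*u - 73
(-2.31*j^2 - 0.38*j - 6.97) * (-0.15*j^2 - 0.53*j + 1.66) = 0.3465*j^4 + 1.2813*j^3 - 2.5877*j^2 + 3.0633*j - 11.5702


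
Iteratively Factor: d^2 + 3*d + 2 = (d + 2)*(d + 1)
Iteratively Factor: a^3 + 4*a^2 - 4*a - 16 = (a + 4)*(a^2 - 4) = (a - 2)*(a + 4)*(a + 2)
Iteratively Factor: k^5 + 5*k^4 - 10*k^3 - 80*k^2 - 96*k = (k - 4)*(k^4 + 9*k^3 + 26*k^2 + 24*k) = (k - 4)*(k + 3)*(k^3 + 6*k^2 + 8*k) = k*(k - 4)*(k + 3)*(k^2 + 6*k + 8) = k*(k - 4)*(k + 2)*(k + 3)*(k + 4)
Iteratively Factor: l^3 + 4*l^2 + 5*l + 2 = (l + 1)*(l^2 + 3*l + 2) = (l + 1)^2*(l + 2)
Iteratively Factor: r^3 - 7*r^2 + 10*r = (r)*(r^2 - 7*r + 10) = r*(r - 2)*(r - 5)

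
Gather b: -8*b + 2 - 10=-8*b - 8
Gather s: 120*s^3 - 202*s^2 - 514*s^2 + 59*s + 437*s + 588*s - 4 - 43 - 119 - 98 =120*s^3 - 716*s^2 + 1084*s - 264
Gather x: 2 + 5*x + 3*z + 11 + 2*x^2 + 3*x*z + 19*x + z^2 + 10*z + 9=2*x^2 + x*(3*z + 24) + z^2 + 13*z + 22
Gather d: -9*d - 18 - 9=-9*d - 27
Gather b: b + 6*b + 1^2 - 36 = 7*b - 35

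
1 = 1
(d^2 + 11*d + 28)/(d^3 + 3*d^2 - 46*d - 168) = (d + 7)/(d^2 - d - 42)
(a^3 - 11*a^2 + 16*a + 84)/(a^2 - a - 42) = (a^2 - 4*a - 12)/(a + 6)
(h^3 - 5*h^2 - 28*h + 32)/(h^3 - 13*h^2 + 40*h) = (h^2 + 3*h - 4)/(h*(h - 5))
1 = 1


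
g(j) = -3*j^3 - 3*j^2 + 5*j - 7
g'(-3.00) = -58.00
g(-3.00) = 32.00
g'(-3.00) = -58.00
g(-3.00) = 32.00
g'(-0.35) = 6.00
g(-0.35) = -8.99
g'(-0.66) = 5.04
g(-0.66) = -10.74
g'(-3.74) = -98.45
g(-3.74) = 89.28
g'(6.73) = -443.02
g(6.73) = -1023.69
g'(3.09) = -99.47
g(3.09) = -108.71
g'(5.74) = -325.97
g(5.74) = -644.50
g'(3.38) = -118.10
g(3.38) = -140.22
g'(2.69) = -76.26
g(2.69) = -73.65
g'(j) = -9*j^2 - 6*j + 5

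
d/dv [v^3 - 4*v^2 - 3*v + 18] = 3*v^2 - 8*v - 3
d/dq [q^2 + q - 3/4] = 2*q + 1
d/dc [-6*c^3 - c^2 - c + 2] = -18*c^2 - 2*c - 1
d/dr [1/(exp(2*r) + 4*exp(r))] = 2*(-exp(r) - 2)*exp(-r)/(exp(r) + 4)^2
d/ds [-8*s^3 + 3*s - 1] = 3 - 24*s^2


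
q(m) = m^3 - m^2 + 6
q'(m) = 3*m^2 - 2*m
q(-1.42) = 1.12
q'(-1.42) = 8.89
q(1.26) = 6.41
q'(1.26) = 2.24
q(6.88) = 284.33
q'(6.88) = 128.24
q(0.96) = 5.96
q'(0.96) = 0.84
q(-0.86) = 4.62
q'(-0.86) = 3.94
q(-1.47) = 0.66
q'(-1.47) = 9.42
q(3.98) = 53.20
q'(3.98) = 39.56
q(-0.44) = 5.72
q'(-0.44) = 1.46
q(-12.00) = -1866.00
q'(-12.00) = 456.00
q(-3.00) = -30.00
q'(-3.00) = 33.00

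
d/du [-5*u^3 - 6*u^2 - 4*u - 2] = -15*u^2 - 12*u - 4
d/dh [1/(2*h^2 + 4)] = -h/(h^2 + 2)^2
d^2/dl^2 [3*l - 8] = 0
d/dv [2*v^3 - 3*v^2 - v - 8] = 6*v^2 - 6*v - 1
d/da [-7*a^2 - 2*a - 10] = -14*a - 2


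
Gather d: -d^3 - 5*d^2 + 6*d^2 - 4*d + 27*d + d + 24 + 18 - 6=-d^3 + d^2 + 24*d + 36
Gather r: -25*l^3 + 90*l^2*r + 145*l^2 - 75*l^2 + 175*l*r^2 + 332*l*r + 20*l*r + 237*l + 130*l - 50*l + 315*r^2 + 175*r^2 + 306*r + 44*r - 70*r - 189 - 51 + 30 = -25*l^3 + 70*l^2 + 317*l + r^2*(175*l + 490) + r*(90*l^2 + 352*l + 280) - 210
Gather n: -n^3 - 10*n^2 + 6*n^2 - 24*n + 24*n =-n^3 - 4*n^2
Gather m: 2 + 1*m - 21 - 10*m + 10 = -9*m - 9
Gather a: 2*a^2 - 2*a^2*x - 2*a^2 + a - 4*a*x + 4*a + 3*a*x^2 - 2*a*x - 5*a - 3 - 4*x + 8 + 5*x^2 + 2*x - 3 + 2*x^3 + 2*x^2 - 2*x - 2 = -2*a^2*x + a*(3*x^2 - 6*x) + 2*x^3 + 7*x^2 - 4*x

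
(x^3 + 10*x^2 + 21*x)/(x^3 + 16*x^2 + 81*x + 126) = x/(x + 6)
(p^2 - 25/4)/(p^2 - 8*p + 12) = (p^2 - 25/4)/(p^2 - 8*p + 12)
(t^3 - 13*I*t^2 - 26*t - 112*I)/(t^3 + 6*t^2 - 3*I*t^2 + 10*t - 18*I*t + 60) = (t^2 - 15*I*t - 56)/(t^2 + t*(6 - 5*I) - 30*I)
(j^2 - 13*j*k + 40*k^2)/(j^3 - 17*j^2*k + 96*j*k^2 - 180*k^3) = (j - 8*k)/(j^2 - 12*j*k + 36*k^2)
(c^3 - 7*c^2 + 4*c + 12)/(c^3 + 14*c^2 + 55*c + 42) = (c^2 - 8*c + 12)/(c^2 + 13*c + 42)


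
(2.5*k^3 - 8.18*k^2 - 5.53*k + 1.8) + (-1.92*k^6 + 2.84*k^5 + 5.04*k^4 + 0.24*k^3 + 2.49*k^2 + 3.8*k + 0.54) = -1.92*k^6 + 2.84*k^5 + 5.04*k^4 + 2.74*k^3 - 5.69*k^2 - 1.73*k + 2.34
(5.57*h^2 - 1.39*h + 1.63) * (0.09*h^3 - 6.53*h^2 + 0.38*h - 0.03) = 0.5013*h^5 - 36.4972*h^4 + 11.34*h^3 - 11.3392*h^2 + 0.6611*h - 0.0489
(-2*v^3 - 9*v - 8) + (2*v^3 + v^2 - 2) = v^2 - 9*v - 10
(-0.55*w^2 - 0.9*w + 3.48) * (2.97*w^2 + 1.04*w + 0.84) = -1.6335*w^4 - 3.245*w^3 + 8.9376*w^2 + 2.8632*w + 2.9232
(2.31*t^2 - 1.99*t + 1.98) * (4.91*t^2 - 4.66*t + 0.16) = 11.3421*t^4 - 20.5355*t^3 + 19.3648*t^2 - 9.5452*t + 0.3168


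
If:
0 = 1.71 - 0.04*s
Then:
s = 42.75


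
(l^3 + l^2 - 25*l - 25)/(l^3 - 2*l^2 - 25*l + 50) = (l + 1)/(l - 2)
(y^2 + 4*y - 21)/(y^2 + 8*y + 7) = (y - 3)/(y + 1)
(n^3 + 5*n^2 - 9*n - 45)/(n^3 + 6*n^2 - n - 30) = (n - 3)/(n - 2)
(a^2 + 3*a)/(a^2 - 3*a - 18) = a/(a - 6)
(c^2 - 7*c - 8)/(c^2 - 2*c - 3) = (c - 8)/(c - 3)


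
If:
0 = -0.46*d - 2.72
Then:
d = -5.91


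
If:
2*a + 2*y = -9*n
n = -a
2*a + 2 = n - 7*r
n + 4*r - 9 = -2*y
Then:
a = 71/30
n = -71/30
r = -13/10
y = 497/60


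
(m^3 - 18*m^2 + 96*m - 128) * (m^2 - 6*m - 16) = m^5 - 24*m^4 + 188*m^3 - 416*m^2 - 768*m + 2048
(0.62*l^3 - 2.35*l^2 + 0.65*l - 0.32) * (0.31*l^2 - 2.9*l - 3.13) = 0.1922*l^5 - 2.5265*l^4 + 5.0759*l^3 + 5.3713*l^2 - 1.1065*l + 1.0016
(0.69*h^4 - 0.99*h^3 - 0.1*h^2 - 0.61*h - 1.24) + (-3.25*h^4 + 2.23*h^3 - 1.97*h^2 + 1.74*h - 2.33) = -2.56*h^4 + 1.24*h^3 - 2.07*h^2 + 1.13*h - 3.57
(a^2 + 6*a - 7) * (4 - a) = -a^3 - 2*a^2 + 31*a - 28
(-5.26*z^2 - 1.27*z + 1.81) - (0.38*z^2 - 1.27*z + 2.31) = -5.64*z^2 - 0.5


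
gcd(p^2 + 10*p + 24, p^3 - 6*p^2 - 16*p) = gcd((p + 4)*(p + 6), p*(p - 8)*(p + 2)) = 1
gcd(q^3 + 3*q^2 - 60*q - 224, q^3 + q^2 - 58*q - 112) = q^2 - q - 56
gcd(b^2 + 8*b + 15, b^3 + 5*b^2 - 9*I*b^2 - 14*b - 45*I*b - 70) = b + 5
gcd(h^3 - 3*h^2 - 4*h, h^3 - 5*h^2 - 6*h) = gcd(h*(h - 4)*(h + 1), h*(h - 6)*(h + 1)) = h^2 + h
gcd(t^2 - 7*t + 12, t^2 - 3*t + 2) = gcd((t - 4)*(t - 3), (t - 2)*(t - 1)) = 1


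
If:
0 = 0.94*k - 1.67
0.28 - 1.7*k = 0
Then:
No Solution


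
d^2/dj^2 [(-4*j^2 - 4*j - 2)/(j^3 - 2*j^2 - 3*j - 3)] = 4*(-2*j^6 - 6*j^5 - 12*j^4 - 28*j^3 - 3*j^2 + 9*j - 3)/(j^9 - 6*j^8 + 3*j^7 + 19*j^6 + 27*j^5 - 36*j^4 - 108*j^3 - 135*j^2 - 81*j - 27)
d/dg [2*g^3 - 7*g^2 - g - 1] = 6*g^2 - 14*g - 1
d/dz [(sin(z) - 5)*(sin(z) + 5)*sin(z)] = (3*sin(z)^2 - 25)*cos(z)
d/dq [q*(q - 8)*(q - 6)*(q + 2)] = 4*q^3 - 36*q^2 + 40*q + 96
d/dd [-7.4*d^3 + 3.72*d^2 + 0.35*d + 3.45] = -22.2*d^2 + 7.44*d + 0.35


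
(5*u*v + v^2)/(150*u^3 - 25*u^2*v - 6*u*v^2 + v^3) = v/(30*u^2 - 11*u*v + v^2)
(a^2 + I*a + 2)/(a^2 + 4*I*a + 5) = (a + 2*I)/(a + 5*I)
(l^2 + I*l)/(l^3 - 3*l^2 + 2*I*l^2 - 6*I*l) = (l + I)/(l^2 + l*(-3 + 2*I) - 6*I)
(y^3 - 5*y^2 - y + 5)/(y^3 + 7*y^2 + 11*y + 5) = (y^2 - 6*y + 5)/(y^2 + 6*y + 5)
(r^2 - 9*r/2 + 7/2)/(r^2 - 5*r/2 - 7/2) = (r - 1)/(r + 1)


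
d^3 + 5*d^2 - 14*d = d*(d - 2)*(d + 7)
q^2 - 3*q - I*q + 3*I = (q - 3)*(q - I)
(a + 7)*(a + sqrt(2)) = a^2 + sqrt(2)*a + 7*a + 7*sqrt(2)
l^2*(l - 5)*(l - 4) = l^4 - 9*l^3 + 20*l^2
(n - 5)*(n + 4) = n^2 - n - 20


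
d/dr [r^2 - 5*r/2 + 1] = 2*r - 5/2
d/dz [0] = 0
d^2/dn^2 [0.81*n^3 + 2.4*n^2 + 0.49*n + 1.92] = 4.86*n + 4.8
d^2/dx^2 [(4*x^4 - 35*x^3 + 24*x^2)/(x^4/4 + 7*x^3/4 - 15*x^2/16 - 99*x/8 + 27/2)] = 384*(-21*x^7 - 24*x^6 + 408*x^5 - 2888*x^4 - 12543*x^3 + 7452*x^2 - 31536*x + 10368)/(16*x^10 + 384*x^9 + 3288*x^8 + 9592*x^7 - 17439*x^6 - 131490*x^5 - 6156*x^4 + 674568*x^3 - 23328*x^2 - 1586304*x + 1119744)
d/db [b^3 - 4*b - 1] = 3*b^2 - 4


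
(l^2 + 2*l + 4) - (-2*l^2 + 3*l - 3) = 3*l^2 - l + 7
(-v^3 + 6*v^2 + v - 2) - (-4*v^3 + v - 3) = 3*v^3 + 6*v^2 + 1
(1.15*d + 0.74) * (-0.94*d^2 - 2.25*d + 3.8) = -1.081*d^3 - 3.2831*d^2 + 2.705*d + 2.812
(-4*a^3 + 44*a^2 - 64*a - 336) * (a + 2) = -4*a^4 + 36*a^3 + 24*a^2 - 464*a - 672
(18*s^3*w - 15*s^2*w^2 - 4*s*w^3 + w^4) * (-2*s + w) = -36*s^4*w + 48*s^3*w^2 - 7*s^2*w^3 - 6*s*w^4 + w^5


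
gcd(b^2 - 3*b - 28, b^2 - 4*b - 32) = b + 4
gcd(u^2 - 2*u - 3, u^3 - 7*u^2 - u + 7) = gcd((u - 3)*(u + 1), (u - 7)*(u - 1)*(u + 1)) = u + 1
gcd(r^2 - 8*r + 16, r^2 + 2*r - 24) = r - 4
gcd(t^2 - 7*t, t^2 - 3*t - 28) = t - 7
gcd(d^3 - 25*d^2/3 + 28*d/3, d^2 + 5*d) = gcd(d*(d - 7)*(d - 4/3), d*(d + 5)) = d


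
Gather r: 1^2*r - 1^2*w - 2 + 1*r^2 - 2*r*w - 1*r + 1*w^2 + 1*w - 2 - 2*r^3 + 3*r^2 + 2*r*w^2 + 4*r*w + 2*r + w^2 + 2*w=-2*r^3 + 4*r^2 + r*(2*w^2 + 2*w + 2) + 2*w^2 + 2*w - 4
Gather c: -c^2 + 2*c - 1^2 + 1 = -c^2 + 2*c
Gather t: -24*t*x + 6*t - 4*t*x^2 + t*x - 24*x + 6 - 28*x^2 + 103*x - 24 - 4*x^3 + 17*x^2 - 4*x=t*(-4*x^2 - 23*x + 6) - 4*x^3 - 11*x^2 + 75*x - 18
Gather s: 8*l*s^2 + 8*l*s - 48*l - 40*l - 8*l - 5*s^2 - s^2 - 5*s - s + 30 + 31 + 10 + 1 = -96*l + s^2*(8*l - 6) + s*(8*l - 6) + 72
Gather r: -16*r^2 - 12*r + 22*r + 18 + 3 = -16*r^2 + 10*r + 21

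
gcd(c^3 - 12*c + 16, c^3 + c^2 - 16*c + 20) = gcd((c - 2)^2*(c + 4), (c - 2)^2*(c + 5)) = c^2 - 4*c + 4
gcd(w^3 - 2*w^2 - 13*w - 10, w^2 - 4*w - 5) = w^2 - 4*w - 5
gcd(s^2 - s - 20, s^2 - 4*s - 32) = s + 4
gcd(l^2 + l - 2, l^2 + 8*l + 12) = l + 2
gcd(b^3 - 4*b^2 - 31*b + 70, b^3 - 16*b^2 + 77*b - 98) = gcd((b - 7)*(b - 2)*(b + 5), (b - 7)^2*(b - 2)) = b^2 - 9*b + 14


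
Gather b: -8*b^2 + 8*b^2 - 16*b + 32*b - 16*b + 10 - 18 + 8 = 0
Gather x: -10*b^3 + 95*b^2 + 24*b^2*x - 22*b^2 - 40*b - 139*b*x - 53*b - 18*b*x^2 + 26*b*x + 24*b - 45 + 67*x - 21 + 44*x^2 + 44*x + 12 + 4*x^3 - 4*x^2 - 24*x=-10*b^3 + 73*b^2 - 69*b + 4*x^3 + x^2*(40 - 18*b) + x*(24*b^2 - 113*b + 87) - 54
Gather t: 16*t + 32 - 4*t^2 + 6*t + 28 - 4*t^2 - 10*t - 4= -8*t^2 + 12*t + 56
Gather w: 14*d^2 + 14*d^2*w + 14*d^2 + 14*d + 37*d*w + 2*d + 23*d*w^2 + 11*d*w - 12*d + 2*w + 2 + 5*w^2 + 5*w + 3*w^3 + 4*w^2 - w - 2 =28*d^2 + 4*d + 3*w^3 + w^2*(23*d + 9) + w*(14*d^2 + 48*d + 6)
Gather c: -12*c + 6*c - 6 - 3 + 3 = -6*c - 6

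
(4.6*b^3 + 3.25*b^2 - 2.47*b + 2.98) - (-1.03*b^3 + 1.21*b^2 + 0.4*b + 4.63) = 5.63*b^3 + 2.04*b^2 - 2.87*b - 1.65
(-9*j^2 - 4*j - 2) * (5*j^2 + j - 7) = -45*j^4 - 29*j^3 + 49*j^2 + 26*j + 14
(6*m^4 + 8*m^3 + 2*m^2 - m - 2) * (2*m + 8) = 12*m^5 + 64*m^4 + 68*m^3 + 14*m^2 - 12*m - 16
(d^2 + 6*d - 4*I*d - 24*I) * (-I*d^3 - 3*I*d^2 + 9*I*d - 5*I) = -I*d^5 - 4*d^4 - 9*I*d^4 - 36*d^3 - 9*I*d^3 - 36*d^2 + 49*I*d^2 + 196*d - 30*I*d - 120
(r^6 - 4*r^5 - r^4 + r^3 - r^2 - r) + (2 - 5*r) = r^6 - 4*r^5 - r^4 + r^3 - r^2 - 6*r + 2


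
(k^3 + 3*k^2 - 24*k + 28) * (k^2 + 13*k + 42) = k^5 + 16*k^4 + 57*k^3 - 158*k^2 - 644*k + 1176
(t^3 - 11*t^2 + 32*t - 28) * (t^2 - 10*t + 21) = t^5 - 21*t^4 + 163*t^3 - 579*t^2 + 952*t - 588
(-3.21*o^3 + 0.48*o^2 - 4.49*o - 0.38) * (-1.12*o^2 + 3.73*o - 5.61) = 3.5952*o^5 - 12.5109*o^4 + 24.8273*o^3 - 19.0149*o^2 + 23.7715*o + 2.1318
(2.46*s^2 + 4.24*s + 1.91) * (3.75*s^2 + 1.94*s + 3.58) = 9.225*s^4 + 20.6724*s^3 + 24.1949*s^2 + 18.8846*s + 6.8378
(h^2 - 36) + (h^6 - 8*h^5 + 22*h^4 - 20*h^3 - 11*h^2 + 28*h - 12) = h^6 - 8*h^5 + 22*h^4 - 20*h^3 - 10*h^2 + 28*h - 48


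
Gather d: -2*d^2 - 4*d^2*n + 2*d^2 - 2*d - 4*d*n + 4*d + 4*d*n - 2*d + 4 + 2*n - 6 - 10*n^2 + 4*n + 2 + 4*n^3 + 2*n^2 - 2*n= -4*d^2*n + 4*n^3 - 8*n^2 + 4*n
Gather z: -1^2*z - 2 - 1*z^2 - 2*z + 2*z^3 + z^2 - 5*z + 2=2*z^3 - 8*z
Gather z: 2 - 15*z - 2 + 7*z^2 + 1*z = 7*z^2 - 14*z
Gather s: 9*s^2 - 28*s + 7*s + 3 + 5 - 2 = 9*s^2 - 21*s + 6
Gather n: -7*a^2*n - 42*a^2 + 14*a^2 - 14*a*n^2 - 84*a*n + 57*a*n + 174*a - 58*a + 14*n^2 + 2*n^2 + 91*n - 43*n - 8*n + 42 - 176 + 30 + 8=-28*a^2 + 116*a + n^2*(16 - 14*a) + n*(-7*a^2 - 27*a + 40) - 96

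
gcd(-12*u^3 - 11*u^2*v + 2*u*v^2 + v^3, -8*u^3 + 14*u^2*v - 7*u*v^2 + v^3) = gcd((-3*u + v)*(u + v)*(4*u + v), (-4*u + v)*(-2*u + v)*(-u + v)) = 1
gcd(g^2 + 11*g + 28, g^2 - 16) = g + 4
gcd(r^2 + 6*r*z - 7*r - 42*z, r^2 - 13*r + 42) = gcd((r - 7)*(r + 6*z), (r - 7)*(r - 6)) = r - 7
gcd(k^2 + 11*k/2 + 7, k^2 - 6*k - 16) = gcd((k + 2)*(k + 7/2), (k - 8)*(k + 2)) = k + 2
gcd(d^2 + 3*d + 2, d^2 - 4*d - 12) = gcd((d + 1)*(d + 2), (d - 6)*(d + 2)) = d + 2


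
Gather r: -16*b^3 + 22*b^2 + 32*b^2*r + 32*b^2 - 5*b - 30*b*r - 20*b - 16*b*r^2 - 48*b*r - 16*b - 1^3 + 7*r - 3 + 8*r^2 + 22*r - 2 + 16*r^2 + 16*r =-16*b^3 + 54*b^2 - 41*b + r^2*(24 - 16*b) + r*(32*b^2 - 78*b + 45) - 6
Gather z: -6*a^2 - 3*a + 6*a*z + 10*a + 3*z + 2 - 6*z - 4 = -6*a^2 + 7*a + z*(6*a - 3) - 2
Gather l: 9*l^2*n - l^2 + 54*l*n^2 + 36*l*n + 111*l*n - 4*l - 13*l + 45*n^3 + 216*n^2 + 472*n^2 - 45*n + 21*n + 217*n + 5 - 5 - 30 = l^2*(9*n - 1) + l*(54*n^2 + 147*n - 17) + 45*n^3 + 688*n^2 + 193*n - 30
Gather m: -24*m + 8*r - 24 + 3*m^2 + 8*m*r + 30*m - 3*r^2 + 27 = 3*m^2 + m*(8*r + 6) - 3*r^2 + 8*r + 3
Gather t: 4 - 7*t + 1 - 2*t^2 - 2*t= -2*t^2 - 9*t + 5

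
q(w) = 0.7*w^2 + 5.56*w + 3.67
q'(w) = 1.4*w + 5.56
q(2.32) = 20.34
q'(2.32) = 8.81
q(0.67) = 7.71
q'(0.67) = 6.50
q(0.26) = 5.16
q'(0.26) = 5.92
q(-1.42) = -2.81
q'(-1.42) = 3.57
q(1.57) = 14.12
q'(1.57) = 7.76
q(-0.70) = 0.12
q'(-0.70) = 4.58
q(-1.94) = -4.48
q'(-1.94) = 2.84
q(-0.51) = 1.02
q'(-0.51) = 4.85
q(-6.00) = -4.49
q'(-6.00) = -2.84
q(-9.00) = 10.33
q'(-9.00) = -7.04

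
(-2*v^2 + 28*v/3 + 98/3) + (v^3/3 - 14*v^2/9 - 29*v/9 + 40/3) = v^3/3 - 32*v^2/9 + 55*v/9 + 46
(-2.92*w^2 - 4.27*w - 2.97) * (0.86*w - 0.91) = -2.5112*w^3 - 1.015*w^2 + 1.3315*w + 2.7027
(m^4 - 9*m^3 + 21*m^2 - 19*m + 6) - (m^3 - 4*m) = m^4 - 10*m^3 + 21*m^2 - 15*m + 6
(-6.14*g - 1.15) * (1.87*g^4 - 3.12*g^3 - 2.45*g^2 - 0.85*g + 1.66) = -11.4818*g^5 + 17.0063*g^4 + 18.631*g^3 + 8.0365*g^2 - 9.2149*g - 1.909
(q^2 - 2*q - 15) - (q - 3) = q^2 - 3*q - 12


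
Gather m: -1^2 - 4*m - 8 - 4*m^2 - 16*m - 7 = -4*m^2 - 20*m - 16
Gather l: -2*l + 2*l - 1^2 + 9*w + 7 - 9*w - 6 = 0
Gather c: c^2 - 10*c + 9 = c^2 - 10*c + 9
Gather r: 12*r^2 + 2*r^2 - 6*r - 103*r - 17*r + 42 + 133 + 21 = 14*r^2 - 126*r + 196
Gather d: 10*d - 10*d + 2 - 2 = 0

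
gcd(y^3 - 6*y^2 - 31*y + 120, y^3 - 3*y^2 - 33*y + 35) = y + 5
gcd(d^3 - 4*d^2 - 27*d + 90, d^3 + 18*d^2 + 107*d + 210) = d + 5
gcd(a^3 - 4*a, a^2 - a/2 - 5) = a + 2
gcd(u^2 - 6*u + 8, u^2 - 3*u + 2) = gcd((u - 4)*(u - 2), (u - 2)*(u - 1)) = u - 2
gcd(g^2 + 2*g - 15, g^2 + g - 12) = g - 3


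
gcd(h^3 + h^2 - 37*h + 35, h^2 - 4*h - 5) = h - 5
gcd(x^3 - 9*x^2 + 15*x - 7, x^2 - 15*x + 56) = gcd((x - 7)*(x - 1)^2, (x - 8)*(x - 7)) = x - 7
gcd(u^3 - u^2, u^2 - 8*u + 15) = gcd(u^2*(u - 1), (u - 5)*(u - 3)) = 1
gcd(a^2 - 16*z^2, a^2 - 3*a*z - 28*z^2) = a + 4*z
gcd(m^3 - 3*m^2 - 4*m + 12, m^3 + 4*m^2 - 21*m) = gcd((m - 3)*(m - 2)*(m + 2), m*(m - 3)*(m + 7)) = m - 3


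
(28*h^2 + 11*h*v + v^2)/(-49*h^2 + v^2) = (4*h + v)/(-7*h + v)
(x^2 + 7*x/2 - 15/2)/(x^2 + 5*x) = (x - 3/2)/x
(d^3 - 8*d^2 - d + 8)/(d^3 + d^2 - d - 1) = (d - 8)/(d + 1)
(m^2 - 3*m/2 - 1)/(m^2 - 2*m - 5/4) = 2*(m - 2)/(2*m - 5)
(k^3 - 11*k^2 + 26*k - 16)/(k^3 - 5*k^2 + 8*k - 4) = (k - 8)/(k - 2)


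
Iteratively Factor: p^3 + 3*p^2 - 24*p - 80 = (p - 5)*(p^2 + 8*p + 16) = (p - 5)*(p + 4)*(p + 4)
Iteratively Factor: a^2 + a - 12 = (a + 4)*(a - 3)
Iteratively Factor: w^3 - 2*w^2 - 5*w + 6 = (w - 1)*(w^2 - w - 6) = (w - 3)*(w - 1)*(w + 2)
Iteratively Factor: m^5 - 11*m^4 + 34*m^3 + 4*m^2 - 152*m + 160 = (m + 2)*(m^4 - 13*m^3 + 60*m^2 - 116*m + 80) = (m - 4)*(m + 2)*(m^3 - 9*m^2 + 24*m - 20) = (m - 4)*(m - 2)*(m + 2)*(m^2 - 7*m + 10) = (m - 4)*(m - 2)^2*(m + 2)*(m - 5)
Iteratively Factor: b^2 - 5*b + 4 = (b - 1)*(b - 4)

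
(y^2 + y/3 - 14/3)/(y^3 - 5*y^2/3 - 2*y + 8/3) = (3*y + 7)/(3*y^2 + y - 4)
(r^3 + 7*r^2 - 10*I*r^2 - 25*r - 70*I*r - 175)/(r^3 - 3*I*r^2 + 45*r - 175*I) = (r + 7)/(r + 7*I)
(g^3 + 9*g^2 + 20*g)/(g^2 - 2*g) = (g^2 + 9*g + 20)/(g - 2)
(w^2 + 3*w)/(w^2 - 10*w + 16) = w*(w + 3)/(w^2 - 10*w + 16)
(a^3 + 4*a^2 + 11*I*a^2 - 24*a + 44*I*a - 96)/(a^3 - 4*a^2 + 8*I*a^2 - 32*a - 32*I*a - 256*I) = (a + 3*I)/(a - 8)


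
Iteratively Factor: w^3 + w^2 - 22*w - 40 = (w + 2)*(w^2 - w - 20) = (w - 5)*(w + 2)*(w + 4)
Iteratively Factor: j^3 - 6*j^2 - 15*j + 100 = (j - 5)*(j^2 - j - 20) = (j - 5)^2*(j + 4)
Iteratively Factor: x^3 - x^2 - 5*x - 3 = (x + 1)*(x^2 - 2*x - 3) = (x - 3)*(x + 1)*(x + 1)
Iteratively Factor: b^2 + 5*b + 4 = (b + 4)*(b + 1)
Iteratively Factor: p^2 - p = (p)*(p - 1)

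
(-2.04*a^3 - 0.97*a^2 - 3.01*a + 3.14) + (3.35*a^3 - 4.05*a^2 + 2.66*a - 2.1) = 1.31*a^3 - 5.02*a^2 - 0.35*a + 1.04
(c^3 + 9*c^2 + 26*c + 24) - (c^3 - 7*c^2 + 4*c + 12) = 16*c^2 + 22*c + 12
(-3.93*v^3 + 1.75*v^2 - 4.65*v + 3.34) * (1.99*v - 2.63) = -7.8207*v^4 + 13.8184*v^3 - 13.856*v^2 + 18.8761*v - 8.7842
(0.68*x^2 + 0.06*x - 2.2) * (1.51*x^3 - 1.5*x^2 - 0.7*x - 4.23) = 1.0268*x^5 - 0.9294*x^4 - 3.888*x^3 + 0.3816*x^2 + 1.2862*x + 9.306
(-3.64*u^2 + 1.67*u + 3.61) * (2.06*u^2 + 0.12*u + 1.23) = -7.4984*u^4 + 3.0034*u^3 + 3.1598*u^2 + 2.4873*u + 4.4403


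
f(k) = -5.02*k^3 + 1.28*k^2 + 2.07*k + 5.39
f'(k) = -15.06*k^2 + 2.56*k + 2.07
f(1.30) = -0.78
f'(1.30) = -20.05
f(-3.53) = 234.85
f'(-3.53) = -194.63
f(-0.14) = 5.14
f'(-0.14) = 1.42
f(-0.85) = 7.64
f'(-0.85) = -10.99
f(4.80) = -510.35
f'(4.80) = -332.62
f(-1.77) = 33.57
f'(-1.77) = -49.64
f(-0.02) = 5.35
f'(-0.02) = 2.01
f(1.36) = -2.05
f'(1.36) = -22.30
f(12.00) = -8460.01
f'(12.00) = -2135.85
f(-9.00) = 3750.02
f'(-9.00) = -1240.83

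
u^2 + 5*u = u*(u + 5)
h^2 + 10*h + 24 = (h + 4)*(h + 6)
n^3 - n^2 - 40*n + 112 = (n - 4)^2*(n + 7)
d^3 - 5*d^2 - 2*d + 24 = (d - 4)*(d - 3)*(d + 2)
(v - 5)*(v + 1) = v^2 - 4*v - 5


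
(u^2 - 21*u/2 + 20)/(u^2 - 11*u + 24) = (u - 5/2)/(u - 3)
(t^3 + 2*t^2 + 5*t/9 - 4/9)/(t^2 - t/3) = t + 7/3 + 4/(3*t)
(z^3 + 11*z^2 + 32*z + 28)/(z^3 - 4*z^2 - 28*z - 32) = (z + 7)/(z - 8)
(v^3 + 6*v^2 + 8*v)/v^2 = v + 6 + 8/v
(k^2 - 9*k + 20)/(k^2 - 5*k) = (k - 4)/k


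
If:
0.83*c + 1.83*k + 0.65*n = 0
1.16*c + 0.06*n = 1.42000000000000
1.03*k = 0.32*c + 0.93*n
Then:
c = 1.26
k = -0.30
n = -0.77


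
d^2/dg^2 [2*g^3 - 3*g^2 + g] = 12*g - 6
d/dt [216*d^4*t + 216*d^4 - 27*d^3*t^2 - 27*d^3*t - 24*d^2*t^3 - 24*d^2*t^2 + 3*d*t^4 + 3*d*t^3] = 3*d*(72*d^3 - 18*d^2*t - 9*d^2 - 24*d*t^2 - 16*d*t + 4*t^3 + 3*t^2)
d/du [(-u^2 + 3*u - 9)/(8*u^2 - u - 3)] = (-23*u^2 + 150*u - 18)/(64*u^4 - 16*u^3 - 47*u^2 + 6*u + 9)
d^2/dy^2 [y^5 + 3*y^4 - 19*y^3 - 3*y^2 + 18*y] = 20*y^3 + 36*y^2 - 114*y - 6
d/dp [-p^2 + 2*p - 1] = 2 - 2*p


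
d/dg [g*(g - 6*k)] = 2*g - 6*k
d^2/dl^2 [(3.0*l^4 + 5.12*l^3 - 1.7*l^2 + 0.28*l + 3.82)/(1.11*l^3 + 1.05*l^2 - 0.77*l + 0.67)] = (-5.6843418860808e-14*l^7 - 4.38066000000002*l^6 + 0.386712000000003*l^5 + 27.361836*l^4 + 61.386808*l^3 + 10.668396*l^2 - 22.968096*l - 2.08234)/(1.367631*l^9 + 3.881115*l^8 + 0.825174*l^7 - 1.750464*l^6 + 4.112892*l^5 + 0.647766*l^4 - 2.211866*l^3 + 2.605764*l^2 - 1.036959*l + 0.300763)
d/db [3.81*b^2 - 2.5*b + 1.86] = 7.62*b - 2.5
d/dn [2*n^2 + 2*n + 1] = 4*n + 2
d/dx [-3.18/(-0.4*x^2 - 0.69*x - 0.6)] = (-2.544*x - 2.1942)/(0.4*x^2 + 0.69*x + 0.6)^2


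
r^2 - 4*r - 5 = (r - 5)*(r + 1)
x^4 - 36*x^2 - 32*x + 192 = (x - 6)*(x - 2)*(x + 4)^2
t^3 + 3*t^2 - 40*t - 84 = (t - 6)*(t + 2)*(t + 7)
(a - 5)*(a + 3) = a^2 - 2*a - 15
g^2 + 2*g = g*(g + 2)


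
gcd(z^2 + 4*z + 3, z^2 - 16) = 1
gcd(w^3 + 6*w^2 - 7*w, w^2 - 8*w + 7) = w - 1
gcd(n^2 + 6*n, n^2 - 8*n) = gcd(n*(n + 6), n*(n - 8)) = n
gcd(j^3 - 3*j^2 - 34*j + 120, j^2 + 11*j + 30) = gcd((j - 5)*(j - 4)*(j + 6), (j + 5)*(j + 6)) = j + 6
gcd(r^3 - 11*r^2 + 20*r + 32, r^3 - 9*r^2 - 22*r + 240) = r - 8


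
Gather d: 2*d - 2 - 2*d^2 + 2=-2*d^2 + 2*d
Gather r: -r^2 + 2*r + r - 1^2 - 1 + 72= -r^2 + 3*r + 70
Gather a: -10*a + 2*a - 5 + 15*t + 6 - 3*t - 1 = -8*a + 12*t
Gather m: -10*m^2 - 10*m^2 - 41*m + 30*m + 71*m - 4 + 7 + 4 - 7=-20*m^2 + 60*m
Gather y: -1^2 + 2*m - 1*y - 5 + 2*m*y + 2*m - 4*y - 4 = 4*m + y*(2*m - 5) - 10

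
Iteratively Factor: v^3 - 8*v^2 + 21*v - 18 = (v - 2)*(v^2 - 6*v + 9) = (v - 3)*(v - 2)*(v - 3)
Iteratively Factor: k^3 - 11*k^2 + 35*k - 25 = (k - 5)*(k^2 - 6*k + 5) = (k - 5)^2*(k - 1)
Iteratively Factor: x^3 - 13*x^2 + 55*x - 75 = (x - 3)*(x^2 - 10*x + 25) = (x - 5)*(x - 3)*(x - 5)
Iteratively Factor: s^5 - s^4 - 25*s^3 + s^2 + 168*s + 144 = (s - 4)*(s^4 + 3*s^3 - 13*s^2 - 51*s - 36) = (s - 4)*(s + 3)*(s^3 - 13*s - 12) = (s - 4)*(s + 3)^2*(s^2 - 3*s - 4) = (s - 4)*(s + 1)*(s + 3)^2*(s - 4)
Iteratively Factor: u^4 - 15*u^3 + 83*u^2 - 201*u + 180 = (u - 3)*(u^3 - 12*u^2 + 47*u - 60) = (u - 4)*(u - 3)*(u^2 - 8*u + 15) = (u - 5)*(u - 4)*(u - 3)*(u - 3)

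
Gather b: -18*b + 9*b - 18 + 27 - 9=-9*b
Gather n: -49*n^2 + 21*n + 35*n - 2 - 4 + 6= -49*n^2 + 56*n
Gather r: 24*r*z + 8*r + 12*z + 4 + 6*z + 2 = r*(24*z + 8) + 18*z + 6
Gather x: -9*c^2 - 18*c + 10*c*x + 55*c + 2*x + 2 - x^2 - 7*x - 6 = -9*c^2 + 37*c - x^2 + x*(10*c - 5) - 4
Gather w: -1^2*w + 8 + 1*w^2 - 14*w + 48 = w^2 - 15*w + 56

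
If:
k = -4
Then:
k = -4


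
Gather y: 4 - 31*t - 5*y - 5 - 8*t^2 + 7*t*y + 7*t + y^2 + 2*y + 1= -8*t^2 - 24*t + y^2 + y*(7*t - 3)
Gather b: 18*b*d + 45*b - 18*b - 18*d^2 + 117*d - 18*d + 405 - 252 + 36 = b*(18*d + 27) - 18*d^2 + 99*d + 189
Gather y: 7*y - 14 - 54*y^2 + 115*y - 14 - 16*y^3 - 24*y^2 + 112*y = -16*y^3 - 78*y^2 + 234*y - 28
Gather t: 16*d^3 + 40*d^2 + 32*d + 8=16*d^3 + 40*d^2 + 32*d + 8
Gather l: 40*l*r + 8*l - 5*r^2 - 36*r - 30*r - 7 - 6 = l*(40*r + 8) - 5*r^2 - 66*r - 13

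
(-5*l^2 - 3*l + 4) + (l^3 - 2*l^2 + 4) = l^3 - 7*l^2 - 3*l + 8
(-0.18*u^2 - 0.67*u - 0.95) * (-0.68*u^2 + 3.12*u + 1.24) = 0.1224*u^4 - 0.106*u^3 - 1.6676*u^2 - 3.7948*u - 1.178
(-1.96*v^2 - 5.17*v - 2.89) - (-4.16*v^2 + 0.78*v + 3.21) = 2.2*v^2 - 5.95*v - 6.1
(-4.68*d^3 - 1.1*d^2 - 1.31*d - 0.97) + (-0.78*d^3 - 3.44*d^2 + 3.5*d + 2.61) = -5.46*d^3 - 4.54*d^2 + 2.19*d + 1.64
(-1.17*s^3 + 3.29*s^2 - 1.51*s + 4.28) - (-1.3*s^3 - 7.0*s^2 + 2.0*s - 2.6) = 0.13*s^3 + 10.29*s^2 - 3.51*s + 6.88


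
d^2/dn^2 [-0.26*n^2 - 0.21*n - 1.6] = -0.520000000000000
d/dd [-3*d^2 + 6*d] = 6 - 6*d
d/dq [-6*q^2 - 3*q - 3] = -12*q - 3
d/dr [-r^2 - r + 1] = -2*r - 1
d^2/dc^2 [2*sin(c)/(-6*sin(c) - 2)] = (-3*sin(c)^2 + sin(c) + 6)/(3*sin(c) + 1)^3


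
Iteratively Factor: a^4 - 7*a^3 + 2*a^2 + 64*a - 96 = (a - 2)*(a^3 - 5*a^2 - 8*a + 48) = (a - 4)*(a - 2)*(a^2 - a - 12) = (a - 4)^2*(a - 2)*(a + 3)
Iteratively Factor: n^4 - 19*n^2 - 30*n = (n + 2)*(n^3 - 2*n^2 - 15*n) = n*(n + 2)*(n^2 - 2*n - 15) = n*(n + 2)*(n + 3)*(n - 5)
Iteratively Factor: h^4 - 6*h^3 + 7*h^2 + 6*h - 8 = (h - 1)*(h^3 - 5*h^2 + 2*h + 8) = (h - 1)*(h + 1)*(h^2 - 6*h + 8) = (h - 4)*(h - 1)*(h + 1)*(h - 2)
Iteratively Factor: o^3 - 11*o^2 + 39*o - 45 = (o - 3)*(o^2 - 8*o + 15) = (o - 5)*(o - 3)*(o - 3)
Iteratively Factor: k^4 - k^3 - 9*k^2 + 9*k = (k - 1)*(k^3 - 9*k) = (k - 3)*(k - 1)*(k^2 + 3*k) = k*(k - 3)*(k - 1)*(k + 3)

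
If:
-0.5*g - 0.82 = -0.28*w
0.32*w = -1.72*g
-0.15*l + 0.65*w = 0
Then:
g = -0.41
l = 9.53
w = 2.20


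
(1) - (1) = 0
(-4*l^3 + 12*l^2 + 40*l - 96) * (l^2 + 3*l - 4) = -4*l^5 + 92*l^3 - 24*l^2 - 448*l + 384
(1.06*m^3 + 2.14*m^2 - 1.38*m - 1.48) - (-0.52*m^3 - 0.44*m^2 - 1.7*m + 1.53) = 1.58*m^3 + 2.58*m^2 + 0.32*m - 3.01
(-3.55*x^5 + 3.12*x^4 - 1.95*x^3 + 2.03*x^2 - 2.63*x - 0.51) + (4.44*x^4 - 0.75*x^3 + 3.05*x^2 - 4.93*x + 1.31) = -3.55*x^5 + 7.56*x^4 - 2.7*x^3 + 5.08*x^2 - 7.56*x + 0.8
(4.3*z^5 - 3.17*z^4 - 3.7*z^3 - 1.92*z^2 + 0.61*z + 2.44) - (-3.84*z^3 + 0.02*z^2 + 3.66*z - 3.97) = 4.3*z^5 - 3.17*z^4 + 0.14*z^3 - 1.94*z^2 - 3.05*z + 6.41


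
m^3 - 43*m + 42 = (m - 6)*(m - 1)*(m + 7)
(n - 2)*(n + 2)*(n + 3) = n^3 + 3*n^2 - 4*n - 12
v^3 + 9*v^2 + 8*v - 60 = (v - 2)*(v + 5)*(v + 6)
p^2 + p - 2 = (p - 1)*(p + 2)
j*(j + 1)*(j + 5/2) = j^3 + 7*j^2/2 + 5*j/2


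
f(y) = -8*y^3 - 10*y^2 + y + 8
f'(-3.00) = -155.00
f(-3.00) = 131.00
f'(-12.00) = -3215.00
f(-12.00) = 12380.00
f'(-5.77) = -682.63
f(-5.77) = 1206.10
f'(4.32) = -533.30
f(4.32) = -819.28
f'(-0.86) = 0.45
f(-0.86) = 4.83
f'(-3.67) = -248.85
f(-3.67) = 265.09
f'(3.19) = -307.03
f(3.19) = -350.27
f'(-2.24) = -74.62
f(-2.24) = 45.50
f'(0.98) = -41.65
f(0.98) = -8.15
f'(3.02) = -278.29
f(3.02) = -300.53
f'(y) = -24*y^2 - 20*y + 1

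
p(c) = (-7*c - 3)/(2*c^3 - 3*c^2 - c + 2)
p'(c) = (-7*c - 3)*(-6*c^2 + 6*c + 1)/(2*c^3 - 3*c^2 - c + 2)^2 - 7/(2*c^3 - 3*c^2 - c + 2) = (-14*c^3 + 21*c^2 + 7*c - (7*c + 3)*(-6*c^2 + 6*c + 1) - 14)/(2*c^3 - 3*c^2 - c + 2)^2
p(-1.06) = -1.64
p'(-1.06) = -4.78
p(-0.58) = 0.90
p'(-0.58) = -9.35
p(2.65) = -1.39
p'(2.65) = 1.81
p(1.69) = -10.63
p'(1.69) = 40.66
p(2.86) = -1.08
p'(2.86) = 1.23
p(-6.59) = -0.06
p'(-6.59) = -0.02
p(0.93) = -113.20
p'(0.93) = -1956.93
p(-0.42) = -0.03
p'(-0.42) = -3.97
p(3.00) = -0.92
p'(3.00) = 0.97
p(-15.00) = -0.01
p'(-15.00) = 0.00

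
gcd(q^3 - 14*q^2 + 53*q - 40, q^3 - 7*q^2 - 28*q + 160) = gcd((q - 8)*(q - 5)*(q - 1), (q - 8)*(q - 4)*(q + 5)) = q - 8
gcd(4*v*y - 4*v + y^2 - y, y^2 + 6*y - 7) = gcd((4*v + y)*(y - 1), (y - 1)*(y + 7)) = y - 1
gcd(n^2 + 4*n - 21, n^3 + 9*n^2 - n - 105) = n^2 + 4*n - 21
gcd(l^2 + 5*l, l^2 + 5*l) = l^2 + 5*l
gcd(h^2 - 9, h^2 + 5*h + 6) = h + 3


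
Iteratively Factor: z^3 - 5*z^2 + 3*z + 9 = (z - 3)*(z^2 - 2*z - 3) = (z - 3)*(z + 1)*(z - 3)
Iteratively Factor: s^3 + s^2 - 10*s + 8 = (s + 4)*(s^2 - 3*s + 2) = (s - 2)*(s + 4)*(s - 1)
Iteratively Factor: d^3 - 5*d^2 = (d - 5)*(d^2) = d*(d - 5)*(d)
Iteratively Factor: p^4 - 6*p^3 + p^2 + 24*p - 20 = (p - 5)*(p^3 - p^2 - 4*p + 4) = (p - 5)*(p + 2)*(p^2 - 3*p + 2) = (p - 5)*(p - 2)*(p + 2)*(p - 1)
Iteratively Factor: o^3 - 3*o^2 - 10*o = (o + 2)*(o^2 - 5*o) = o*(o + 2)*(o - 5)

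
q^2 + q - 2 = (q - 1)*(q + 2)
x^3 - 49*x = x*(x - 7)*(x + 7)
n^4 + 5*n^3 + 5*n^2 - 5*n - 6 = (n - 1)*(n + 1)*(n + 2)*(n + 3)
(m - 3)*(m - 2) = m^2 - 5*m + 6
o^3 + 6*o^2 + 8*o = o*(o + 2)*(o + 4)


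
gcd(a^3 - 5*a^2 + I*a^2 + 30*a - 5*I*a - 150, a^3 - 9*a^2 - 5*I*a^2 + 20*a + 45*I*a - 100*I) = a^2 + a*(-5 - 5*I) + 25*I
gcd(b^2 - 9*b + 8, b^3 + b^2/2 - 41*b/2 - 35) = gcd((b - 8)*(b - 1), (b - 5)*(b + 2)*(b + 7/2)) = 1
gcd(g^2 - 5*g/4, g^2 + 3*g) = g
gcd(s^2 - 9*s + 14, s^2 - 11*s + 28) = s - 7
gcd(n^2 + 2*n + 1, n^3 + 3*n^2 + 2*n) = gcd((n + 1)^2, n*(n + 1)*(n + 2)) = n + 1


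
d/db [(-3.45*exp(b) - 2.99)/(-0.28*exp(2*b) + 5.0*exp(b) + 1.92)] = (-0.966*exp(2*b) - 1.6744*exp(b) + 8.326)*exp(b)/(0.0784*exp(4*b) - 2.8*exp(3*b) + 23.9248*exp(2*b) + 19.2*exp(b) + 3.6864)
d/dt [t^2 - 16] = 2*t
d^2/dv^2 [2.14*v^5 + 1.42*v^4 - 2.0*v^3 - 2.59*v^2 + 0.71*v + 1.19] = 42.8*v^3 + 17.04*v^2 - 12.0*v - 5.18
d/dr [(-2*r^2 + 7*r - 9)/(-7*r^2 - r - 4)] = (51*r^2 - 110*r - 37)/(49*r^4 + 14*r^3 + 57*r^2 + 8*r + 16)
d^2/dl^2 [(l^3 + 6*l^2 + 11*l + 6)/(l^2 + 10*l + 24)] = 6*(9*l^3 + 102*l^2 + 372*l + 424)/(l^6 + 30*l^5 + 372*l^4 + 2440*l^3 + 8928*l^2 + 17280*l + 13824)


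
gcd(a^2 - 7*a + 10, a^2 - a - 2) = a - 2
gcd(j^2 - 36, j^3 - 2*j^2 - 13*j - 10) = 1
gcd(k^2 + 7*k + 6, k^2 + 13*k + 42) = k + 6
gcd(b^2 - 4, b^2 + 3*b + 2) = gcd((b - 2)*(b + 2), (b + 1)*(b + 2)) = b + 2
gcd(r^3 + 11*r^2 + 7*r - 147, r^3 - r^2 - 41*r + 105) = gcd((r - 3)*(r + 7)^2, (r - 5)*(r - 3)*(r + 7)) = r^2 + 4*r - 21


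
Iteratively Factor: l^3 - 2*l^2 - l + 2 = (l - 2)*(l^2 - 1) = (l - 2)*(l - 1)*(l + 1)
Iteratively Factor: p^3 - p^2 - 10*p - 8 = (p + 2)*(p^2 - 3*p - 4) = (p - 4)*(p + 2)*(p + 1)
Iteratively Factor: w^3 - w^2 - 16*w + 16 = (w + 4)*(w^2 - 5*w + 4) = (w - 1)*(w + 4)*(w - 4)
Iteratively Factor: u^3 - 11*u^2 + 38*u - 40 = (u - 2)*(u^2 - 9*u + 20) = (u - 4)*(u - 2)*(u - 5)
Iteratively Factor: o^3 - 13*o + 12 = (o - 1)*(o^2 + o - 12) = (o - 1)*(o + 4)*(o - 3)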